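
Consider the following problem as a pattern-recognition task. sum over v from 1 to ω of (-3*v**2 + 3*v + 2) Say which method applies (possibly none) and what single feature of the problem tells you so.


Diagnosis: no special technique — Faulhaber territory: sum each constant-multiple power of v with its closed-form formula, no trick required.


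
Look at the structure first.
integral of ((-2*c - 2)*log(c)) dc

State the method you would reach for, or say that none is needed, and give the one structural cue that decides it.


Best approach: integration by parts — logs resist antidifferentiation but differentiate beautifully; pair log(c) with the polynomial -2*c - 2 via parts.


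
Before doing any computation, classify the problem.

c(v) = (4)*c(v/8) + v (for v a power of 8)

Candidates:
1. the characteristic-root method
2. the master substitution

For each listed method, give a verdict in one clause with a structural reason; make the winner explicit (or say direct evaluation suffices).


Diagnosis: the master substitution — the call at v/8 makes this multiplicative recursion; the master-style substitution converts it to additive.
- the characteristic-root method — the recursion divides its index rather than shifting it — outside the constant-shift family the root method covers.
- the master substitution: a fit — the right tool for this form.


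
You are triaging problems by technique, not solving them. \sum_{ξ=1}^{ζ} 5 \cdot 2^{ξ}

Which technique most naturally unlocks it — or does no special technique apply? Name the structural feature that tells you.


Diagnosis: the geometric series formula — consecutive terms stand in a fixed index-free ratio — the geometric sum formula closes it.


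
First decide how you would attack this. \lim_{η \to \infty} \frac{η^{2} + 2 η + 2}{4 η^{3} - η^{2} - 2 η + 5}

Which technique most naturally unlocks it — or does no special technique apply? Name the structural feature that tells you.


Best approach: dominant-term comparison — divide through by the highest power of η; every lower-order term dies and the dominant terms decide the limit. l'Hôpital's at-infinity variant applies to the expression viewed as a single quotient; the leading-term comparison is the direct route.


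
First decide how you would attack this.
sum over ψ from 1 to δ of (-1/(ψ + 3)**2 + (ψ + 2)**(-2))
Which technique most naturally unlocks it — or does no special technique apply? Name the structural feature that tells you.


Diagnosis: telescoping — the generic term is a one-step difference of (ψ + 2)**(-2), so partial sums shortcut to endpoint evaluation.


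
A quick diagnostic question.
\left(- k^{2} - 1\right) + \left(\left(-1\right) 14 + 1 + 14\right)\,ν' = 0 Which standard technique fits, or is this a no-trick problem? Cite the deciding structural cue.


Verdict: no special technique — the slope is a pure function of k; integrate both sides and be done.


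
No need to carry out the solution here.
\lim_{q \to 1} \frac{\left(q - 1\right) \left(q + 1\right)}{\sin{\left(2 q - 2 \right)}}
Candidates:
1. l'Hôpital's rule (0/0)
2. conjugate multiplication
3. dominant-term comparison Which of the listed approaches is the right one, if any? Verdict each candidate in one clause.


Verdict: l'Hôpital's rule (0/0) — the 0/0 form at 1 is the signature situation for l'Hôpital's rule. A first-order expansion at the point is an equally standard path; the rule packages it.
- l'Hôpital's rule (0/0) — a fit — the right tool for this form.
- conjugate multiplication: no difference of divergent radicals appears, so rationalizing has nothing to cancel.
- dominant-term comparison — no dominant-degree comparison decides it.


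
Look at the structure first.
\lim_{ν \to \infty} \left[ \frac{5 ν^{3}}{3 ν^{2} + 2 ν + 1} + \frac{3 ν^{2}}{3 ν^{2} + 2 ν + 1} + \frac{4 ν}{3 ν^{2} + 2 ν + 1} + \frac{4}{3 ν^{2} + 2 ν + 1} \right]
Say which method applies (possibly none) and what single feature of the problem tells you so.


Best approach: dominant-term comparison — at large ν only the top-degree terms survive; compare the leading terms and the limit falls out. l'Hôpital's at-infinity variant applies to the expression viewed as a single quotient; the leading-term comparison is the direct route.


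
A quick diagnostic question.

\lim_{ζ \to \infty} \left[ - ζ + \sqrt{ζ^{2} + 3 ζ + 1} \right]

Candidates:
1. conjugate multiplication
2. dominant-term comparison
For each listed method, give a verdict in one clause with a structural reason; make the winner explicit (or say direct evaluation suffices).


Verdict: conjugate multiplication — infinity minus infinity with a radical in play — multiply by the conjugate so the divergences of \sqrt{ζ^{2} + 3 ζ + 1} and ζ annihilate.
- conjugate multiplication — yes — fits the structure here.
- dominant-term comparison: no dominant power emerges to decide the limit by degree comparison.


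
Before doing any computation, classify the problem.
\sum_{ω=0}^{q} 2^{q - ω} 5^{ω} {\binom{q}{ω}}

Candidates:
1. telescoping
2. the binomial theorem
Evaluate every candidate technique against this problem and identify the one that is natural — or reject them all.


Best approach: the binomial theorem — terms weighting {\binom{q}{ω}} against matched powers of 5 and 2 reassemble into (5 + 2)^q by the binomial theorem.
- telescoping — in the displayed form, no term reappears at a neighboring index to cancel against.
- the binomial theorem: yes, a natural case for it.


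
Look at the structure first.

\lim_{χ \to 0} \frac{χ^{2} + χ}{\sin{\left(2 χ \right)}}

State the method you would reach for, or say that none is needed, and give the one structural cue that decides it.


Best approach: l'Hôpital's rule (0/0) — numerator and denominator both vanish at 0 — a genuine 0/0 form, which is exactly when l'Hôpital applies. Expanding numerator and denominator to first order gives the same value — the rule automates exactly that.


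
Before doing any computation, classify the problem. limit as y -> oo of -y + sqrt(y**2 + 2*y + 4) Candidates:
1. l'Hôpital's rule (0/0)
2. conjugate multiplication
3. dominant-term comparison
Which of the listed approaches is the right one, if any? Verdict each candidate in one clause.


Technique: conjugate multiplication — the difference sqrt(y**2 + 2*y + 4) - y is an ∞ − ∞ stalemate; its conjugate partner breaks the tie.
- l'Hôpital's rule (0/0): substitution produces ∞ − ∞ rather than a vanishing quotient; the rule needs a 0/0 ratio to act on.
- conjugate multiplication — a fit — the right tool for this form.
- dominant-term comparison — leading-power comparison does not apply to this form.


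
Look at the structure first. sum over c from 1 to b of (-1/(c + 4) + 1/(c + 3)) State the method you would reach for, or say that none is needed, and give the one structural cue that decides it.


Verdict: telescoping — this sum is a zipper: each term contributes 1/(c + 3) and removes the next index's value, which the following term puts back, closing term by term.


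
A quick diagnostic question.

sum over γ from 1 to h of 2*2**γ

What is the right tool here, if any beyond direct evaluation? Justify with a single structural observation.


Best approach: the geometric series formula — the ratio of consecutive terms is the constant 2, independent of the index — a geometric sum.


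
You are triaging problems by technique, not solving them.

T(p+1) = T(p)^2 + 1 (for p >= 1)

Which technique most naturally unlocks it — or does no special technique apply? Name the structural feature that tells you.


Method: no special technique — the map from one term to the next is curved, not linear, so linear closed-form machinery does not attach.


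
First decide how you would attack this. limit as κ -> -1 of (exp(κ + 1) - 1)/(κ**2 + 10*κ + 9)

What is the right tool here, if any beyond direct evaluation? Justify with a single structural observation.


Best approach: l'Hôpital's rule (0/0) — the 0/0 form at -1 is the signature situation for l'Hôpital's rule. Expanding numerator and denominator to first order gives the same value — the rule automates exactly that.


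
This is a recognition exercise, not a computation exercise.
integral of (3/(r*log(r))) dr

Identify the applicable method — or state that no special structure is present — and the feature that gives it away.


Method: u-substitution — viewed as a product, the integrand is a composition evaluated at log(r) times (a constant multiple of) that inner expression's derivative, so u = log(r) makes it elementary.


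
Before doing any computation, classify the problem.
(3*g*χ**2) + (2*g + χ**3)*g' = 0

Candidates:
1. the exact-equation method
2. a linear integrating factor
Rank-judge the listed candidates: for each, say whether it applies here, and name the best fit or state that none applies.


Verdict: the exact-equation method — the mixed-partials test passes for 3*g*χ**2 and 2*g + χ**3, so a potential function exists as presented.
- the exact-equation method: applies; the problem has the shape this method handles.
- a linear integrating factor — the unknown enters nonlinearly (through a power, a denominator, or a transcendental function), which the linear integrating-factor recipe cannot absorb as-is — any repair would come from a preliminary substitution, not the factor.


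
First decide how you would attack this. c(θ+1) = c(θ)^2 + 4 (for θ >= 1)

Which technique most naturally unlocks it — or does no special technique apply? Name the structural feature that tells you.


Technique: no special technique — the unknown enters the rule nonlinearly, not as a weighted sum — no linear method is even well-posed.


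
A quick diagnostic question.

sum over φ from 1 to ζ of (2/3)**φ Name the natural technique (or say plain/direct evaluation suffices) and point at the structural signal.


Diagnosis: the geometric series formula — term-over-term division gives 2/3 every time — index-free ratio, geometric sum formula applies.


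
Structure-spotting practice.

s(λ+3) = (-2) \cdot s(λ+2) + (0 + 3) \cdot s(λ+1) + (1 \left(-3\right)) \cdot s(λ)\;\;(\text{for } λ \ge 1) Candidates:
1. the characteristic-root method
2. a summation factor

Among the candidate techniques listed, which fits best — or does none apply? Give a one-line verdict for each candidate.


Verdict: the characteristic-root method — constant coefficients and linearity mean the ansatz r^λ reduces it to solving the characteristic polynomial.
- the characteristic-root method: yes — fits the structure here.
- a summation factor: a summation factor telescopes one-step recursions; this one carries higher-order memory.


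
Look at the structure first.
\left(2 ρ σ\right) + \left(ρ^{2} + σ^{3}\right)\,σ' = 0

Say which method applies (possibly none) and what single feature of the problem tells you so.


Verdict: the exact-equation method — checking ∂/∂σ of 2 ρ σ against ∂/∂ρ of ρ^{2} + σ^{3}: they match — the equation is exact as it stands.


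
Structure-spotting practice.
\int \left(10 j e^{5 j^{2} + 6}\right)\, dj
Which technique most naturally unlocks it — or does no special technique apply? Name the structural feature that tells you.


Diagnosis: u-substitution — collected, the integrand has one factor that is, up to a constant, the derivative of an inner expression the rest depends on — substitute for that inner expression.


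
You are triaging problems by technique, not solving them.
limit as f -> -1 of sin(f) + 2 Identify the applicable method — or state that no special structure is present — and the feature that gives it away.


Technique: no special technique — the expression is continuous at the evaluation point — substitute directly; no indeterminate form appears.


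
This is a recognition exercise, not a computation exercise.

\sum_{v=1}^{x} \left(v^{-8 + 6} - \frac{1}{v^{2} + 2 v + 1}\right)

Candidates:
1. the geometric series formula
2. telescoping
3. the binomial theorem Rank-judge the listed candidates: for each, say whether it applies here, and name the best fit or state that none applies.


Diagnosis: telescoping — write out three consecutive terms and watch the interior cancel: the advanced copy one term subtracts reappears as the very next term's leading piece, pair after pair.
- the geometric series formula: there is no constant term-to-term ratio.
- telescoping: yes, a natural case for it.
- the binomial theorem — no binomial coefficients pair up with complementary powers here.


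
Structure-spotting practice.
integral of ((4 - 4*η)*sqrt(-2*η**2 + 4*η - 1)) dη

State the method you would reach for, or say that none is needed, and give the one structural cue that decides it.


Diagnosis: u-substitution — structure check: outer function, inner expression -2*η**2 + 4*η - 1, inner derivative as a factor — the classic u = -2*η**2 + 4*η - 1 pattern.


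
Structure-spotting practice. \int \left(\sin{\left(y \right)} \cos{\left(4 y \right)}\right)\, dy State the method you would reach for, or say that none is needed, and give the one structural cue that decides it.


Verdict: a trigonometric identity — \sin{\left(y \right)} \cos{\left(4 y \right)} mixes two frequencies; the product-to-sum identity splits it into single-frequency sinusoids.


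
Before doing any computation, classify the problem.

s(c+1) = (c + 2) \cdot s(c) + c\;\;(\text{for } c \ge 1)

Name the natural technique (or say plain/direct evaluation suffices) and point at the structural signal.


Best approach: a summation factor — normalize by the running product of c + 2: the left side becomes a difference, and differences sum.


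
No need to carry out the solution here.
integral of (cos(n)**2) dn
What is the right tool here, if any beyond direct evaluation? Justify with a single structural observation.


Diagnosis: a trigonometric identity — cos(n)**2 is the textbook power-reduction case — identities first, antiderivatives second.


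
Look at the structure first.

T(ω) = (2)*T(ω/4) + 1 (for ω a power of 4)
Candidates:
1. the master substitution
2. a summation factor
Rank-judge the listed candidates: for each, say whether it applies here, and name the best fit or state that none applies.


Method: the master substitution — index division is the fingerprint: ω/4 in the recursive call means substitute ω = 4^m.
- the master substitution: yes, a natural case for it.
- a summation factor — a divided-index call is outside the fixed-shift first-order family a summation factor normalizes.


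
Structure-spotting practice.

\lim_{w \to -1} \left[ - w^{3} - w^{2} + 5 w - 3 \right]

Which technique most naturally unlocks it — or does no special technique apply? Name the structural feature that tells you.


Method: no special technique — the expression is continuous at -1 — substitute and evaluate; no indeterminate form appears.


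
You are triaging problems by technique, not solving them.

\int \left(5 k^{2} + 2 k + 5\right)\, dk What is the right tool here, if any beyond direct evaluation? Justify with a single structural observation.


Verdict: no special technique — every term is a constant multiple of a power of k; term-wise power-rule integration needs no preliminary transformation.


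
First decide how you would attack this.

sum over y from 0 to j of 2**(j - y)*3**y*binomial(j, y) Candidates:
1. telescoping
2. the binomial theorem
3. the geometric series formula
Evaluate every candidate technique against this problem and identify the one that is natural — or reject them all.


Verdict: the binomial theorem — terms weighting binomial(j, y) against matched powers of 3 and 2 reassemble into (3 + 2)^j by the binomial theorem.
- telescoping — neither a shifted-difference shape nor integer-spaced poles are present.
- the binomial theorem — yes, a natural case for it.
- the geometric series formula — the ratio of consecutive terms depends on the index.


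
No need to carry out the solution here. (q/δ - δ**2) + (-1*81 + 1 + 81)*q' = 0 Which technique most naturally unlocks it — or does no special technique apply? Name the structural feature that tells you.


Best approach: a linear integrating factor — linear in the unknown with genuine forcing: multiply through by the exponential of the integrated coefficient and the left side closes into one derivative.


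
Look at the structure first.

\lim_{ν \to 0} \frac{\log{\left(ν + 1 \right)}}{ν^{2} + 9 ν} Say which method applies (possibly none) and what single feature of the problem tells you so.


Technique: l'Hôpital's rule (0/0) — both numerator and denominator vanish at 0: the genuine 0/0 indeterminate that l'Hôpital exists for. The standard small-argument limits would also carry it; the rule is the systematic route.


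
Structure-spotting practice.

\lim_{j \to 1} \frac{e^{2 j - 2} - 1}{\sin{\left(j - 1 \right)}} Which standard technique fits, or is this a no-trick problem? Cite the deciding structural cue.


Verdict: l'Hôpital's rule (0/0) — numerator and denominator both vanish at 1 — a genuine 0/0 form, which is exactly when l'Hôpital applies. The standard small-argument limits would also carry it; the rule is the systematic route.


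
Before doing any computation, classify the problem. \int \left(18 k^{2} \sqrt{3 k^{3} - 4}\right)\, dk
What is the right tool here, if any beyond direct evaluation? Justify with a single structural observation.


Best approach: u-substitution — differentiating the inner expression 3 k^{3} - 4 produces the factor 18 k^{2} up to a constant multiple, so substituting u = 3 k^{3} - 4 reduces everything to a one-variable integral in u.


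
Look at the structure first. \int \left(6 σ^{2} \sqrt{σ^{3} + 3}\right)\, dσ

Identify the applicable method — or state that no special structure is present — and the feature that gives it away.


Technique: u-substitution — structure check: outer function, inner expression σ^{3} + 3, inner derivative as a factor — the classic u = σ^{3} + 3 pattern.


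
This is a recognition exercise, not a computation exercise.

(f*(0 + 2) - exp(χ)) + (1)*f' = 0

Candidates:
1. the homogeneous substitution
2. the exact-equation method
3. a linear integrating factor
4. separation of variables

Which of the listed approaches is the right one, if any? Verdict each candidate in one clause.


Technique: a linear integrating factor — f enters only linearly with coefficient 2; multiply by exp of the integral of 2 and the left side becomes one derivative.
- the homogeneous substitution — the slope changes under joint rescaling, failing the degree-zero test.
- the exact-equation method: exactness fails on the nose — the mixed partials do not match.
- a linear integrating factor: applies; the problem has the shape this method handles.
- separation of variables: the two dependences are entangled, not a clean product of one-variable pieces.


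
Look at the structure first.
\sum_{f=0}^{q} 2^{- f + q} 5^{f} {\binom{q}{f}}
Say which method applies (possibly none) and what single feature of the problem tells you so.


Method: the binomial theorem — the summand is term f of a binomial expansion in 5 and 2; the whole sum is a single power.


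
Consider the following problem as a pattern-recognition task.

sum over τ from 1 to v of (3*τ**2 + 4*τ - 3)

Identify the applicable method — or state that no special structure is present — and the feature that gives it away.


Best approach: no special technique — the summand is a plain polynomial in τ (expanding first if it arrives factored); standard power-sum formulas evaluate it term by term.


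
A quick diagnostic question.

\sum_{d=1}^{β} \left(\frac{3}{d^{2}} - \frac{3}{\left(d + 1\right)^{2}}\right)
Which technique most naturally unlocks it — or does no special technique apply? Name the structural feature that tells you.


Method: telescoping — a difference of consecutive values of one function (\frac{3}{d^{2}} at one index and the next) — telescoping by construction.


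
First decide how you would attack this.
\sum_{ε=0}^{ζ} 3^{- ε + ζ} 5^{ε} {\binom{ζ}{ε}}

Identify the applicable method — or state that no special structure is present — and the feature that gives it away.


Method: the binomial theorem — binomial coefficients against complementary powers of 5 and 3: recognize the binomial expansion and resum.


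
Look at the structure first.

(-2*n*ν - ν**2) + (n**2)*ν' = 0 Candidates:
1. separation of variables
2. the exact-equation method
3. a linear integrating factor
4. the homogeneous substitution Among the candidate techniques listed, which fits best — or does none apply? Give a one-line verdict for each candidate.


Method: the homogeneous substitution — the slope's numerator and denominator have matching total degree, so it depends only on ν/n and the ratio substitution collapses it. A Bernoulli rewrite works here as the equation stands — the homogeneous substitution is the more immediate reading.
- separation of variables: no algebra isolates the independent variable on one side and the unknown on the other.
- the exact-equation method — the mixed partial derivatives differ, so the left side is not a total differential.
- a linear integrating factor — the unknown enters nonlinearly (through a power, a denominator, or a transcendental function), which the linear integrating-factor recipe cannot absorb as-is — any repair would come from a preliminary substitution, not the factor.
- the homogeneous substitution — a fit — the right tool for this form.


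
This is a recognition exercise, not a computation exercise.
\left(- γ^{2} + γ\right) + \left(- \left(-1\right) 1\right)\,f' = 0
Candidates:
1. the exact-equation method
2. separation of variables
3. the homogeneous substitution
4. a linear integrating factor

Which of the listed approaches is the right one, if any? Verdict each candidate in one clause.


Best approach: no special technique — with f absent the equation is not coupled at all: direct integration in γ.
- the exact-equation method: no dependence on the unknown anywhere: exactness is a label without content here.
- separation of variables: any separation here is vacuous (nothing depends on the unknown); direct integration is the honest label.
- the homogeneous substitution: the slope changes under joint rescaling, failing the degree-zero test.
- a linear integrating factor: the linear template holds only trivially here (the unknown is absent, so the coefficient is zero) — the method is not the natural label.


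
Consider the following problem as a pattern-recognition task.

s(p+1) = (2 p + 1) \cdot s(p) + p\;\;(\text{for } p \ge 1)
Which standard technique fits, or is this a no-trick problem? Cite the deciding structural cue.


Best approach: a summation factor — normalize by the running product of 2 p + 1: the left side becomes a difference, and differences sum.


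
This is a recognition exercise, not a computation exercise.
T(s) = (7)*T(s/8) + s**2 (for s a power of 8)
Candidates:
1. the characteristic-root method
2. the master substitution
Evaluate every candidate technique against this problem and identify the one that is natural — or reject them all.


Diagnosis: the master substitution — the call at s/8 makes this multiplicative recursion; the master-style substitution converts it to additive.
- the characteristic-root method: a divided-index call is not the fixed-shift linear shape that characteristic roots solve.
- the master substitution — yes, a natural case for it.


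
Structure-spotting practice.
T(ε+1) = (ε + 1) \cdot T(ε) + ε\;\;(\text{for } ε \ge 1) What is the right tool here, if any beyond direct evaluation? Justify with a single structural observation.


Best approach: a summation factor — first-order linear but the coefficient ε + 1 moves with the index — divide by the cumulative product and telescope.


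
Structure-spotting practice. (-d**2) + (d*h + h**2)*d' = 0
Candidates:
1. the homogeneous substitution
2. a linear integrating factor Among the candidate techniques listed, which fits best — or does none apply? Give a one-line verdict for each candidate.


Method: the homogeneous substitution — the slope is degree-zero homogeneous: the ratio substitution v = d/h collapses it. Rewriting — with the variables' roles exchanged where the shape demands it — would expose a Bernoulli structure too; the homogeneous substitution simply reads the degrees directly.
- the homogeneous substitution: yes — fits the structure here.
- a linear integrating factor — a nonlinear term in the unknown puts this outside the integrating-factor template.


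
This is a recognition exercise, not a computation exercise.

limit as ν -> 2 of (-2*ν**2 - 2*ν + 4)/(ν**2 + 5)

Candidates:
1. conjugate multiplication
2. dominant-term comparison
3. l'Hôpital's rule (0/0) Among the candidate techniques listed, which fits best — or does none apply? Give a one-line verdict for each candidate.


Technique: no special technique — the expression is continuous at the evaluation point — substitute directly; no indeterminate form appears.
- conjugate multiplication — no difference of divergent radicals appears, so rationalizing has nothing to cancel.
- dominant-term comparison: this limit is not decided by comparing polynomial growth at infinity.
- l'Hôpital's rule (0/0): evaluation at the point is determinate, so the rule has nothing to repair.


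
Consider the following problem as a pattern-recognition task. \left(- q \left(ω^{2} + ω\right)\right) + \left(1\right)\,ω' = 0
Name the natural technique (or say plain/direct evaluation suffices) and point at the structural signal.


Verdict: separation of variables — separating collects all ω-dependence with the derivative and leaves all q-dependence opposite: variables separate. A Bernoulli substitution applies to this equation as given; separation takes the same equation in its displayed form.


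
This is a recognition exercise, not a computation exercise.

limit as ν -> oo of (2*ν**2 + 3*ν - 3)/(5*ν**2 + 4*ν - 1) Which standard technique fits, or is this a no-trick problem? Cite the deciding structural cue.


Verdict: dominant-term comparison — divide by the highest power of ν present: lower-order terms vanish and the dominant ratio remains. l'Hôpital's at-infinity variant applies to the expression viewed as a single quotient; the leading-term comparison is the direct route.


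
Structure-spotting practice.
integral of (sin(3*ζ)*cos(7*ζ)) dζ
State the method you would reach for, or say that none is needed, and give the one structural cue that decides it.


Verdict: a trigonometric identity — split sin(3*ζ)*cos(7*ζ) with the angle-addition identities: the resulting sum integrates term by term.


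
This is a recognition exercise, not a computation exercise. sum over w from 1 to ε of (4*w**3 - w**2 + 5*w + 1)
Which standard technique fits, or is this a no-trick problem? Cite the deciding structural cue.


Diagnosis: no special technique — this is bookkeeping, not technique: standard formulas for sums of constant-multiple powers of w apply termwise.


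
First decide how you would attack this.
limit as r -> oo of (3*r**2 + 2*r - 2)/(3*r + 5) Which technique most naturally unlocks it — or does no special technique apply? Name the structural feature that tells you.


Technique: dominant-term comparison — divide through by the highest power of r; every lower-order term dies and the dominant terms decide the limit. l'Hôpital's at-infinity variant applies to the expression viewed as a single quotient; the leading-term comparison is the direct route.


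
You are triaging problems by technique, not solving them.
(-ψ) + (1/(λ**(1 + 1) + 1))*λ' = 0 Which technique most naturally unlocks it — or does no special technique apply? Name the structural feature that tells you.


Verdict: separation of variables — solved for the derivative, the right side factors as ψ times (λ**(1 + 1) + 1) — all ψ-dependence separates from all λ-dependence. The cross-partial test also passes here (vacuously, each side single-variable); the potential-function route would work, separation is simply more immediate.


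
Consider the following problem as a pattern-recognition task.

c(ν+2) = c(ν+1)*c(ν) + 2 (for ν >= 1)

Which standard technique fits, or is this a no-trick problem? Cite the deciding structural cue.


Technique: no special technique — the recurrence is nonlinear in the sequence values; study it directly, no linear machinery applies.


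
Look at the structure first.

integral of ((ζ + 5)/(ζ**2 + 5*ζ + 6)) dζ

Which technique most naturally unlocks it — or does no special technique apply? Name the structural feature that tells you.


Diagnosis: partial fractions — a proper rational integrand whose denominator splits into simpler factors — decompose into partial fractions first.


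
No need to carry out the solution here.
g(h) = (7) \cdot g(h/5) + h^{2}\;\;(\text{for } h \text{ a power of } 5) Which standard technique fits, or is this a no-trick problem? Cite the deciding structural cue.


Technique: the master substitution — treat m = log base 5 of h as the new clock: one recursion step advances m by one while h scales by 5.


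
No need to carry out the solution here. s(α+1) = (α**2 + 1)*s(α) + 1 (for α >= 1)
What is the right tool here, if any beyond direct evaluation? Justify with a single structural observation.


Diagnosis: a summation factor — one step of memory with a weight α**2 + 1 that changes as the index grows — the summation-factor construction is built for this.


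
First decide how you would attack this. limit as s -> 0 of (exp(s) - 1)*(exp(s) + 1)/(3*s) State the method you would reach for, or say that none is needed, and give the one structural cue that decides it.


Diagnosis: l'Hôpital's rule (0/0) — both numerator and denominator vanish at 0: the genuine 0/0 indeterminate that l'Hôpital exists for. The standard small-argument limits would also carry it; the rule is the systematic route.


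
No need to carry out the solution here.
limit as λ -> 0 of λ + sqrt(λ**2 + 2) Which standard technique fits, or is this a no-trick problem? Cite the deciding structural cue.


Technique: no special technique — the function is continuous at 0; evaluation is itself the limit, no machinery required.


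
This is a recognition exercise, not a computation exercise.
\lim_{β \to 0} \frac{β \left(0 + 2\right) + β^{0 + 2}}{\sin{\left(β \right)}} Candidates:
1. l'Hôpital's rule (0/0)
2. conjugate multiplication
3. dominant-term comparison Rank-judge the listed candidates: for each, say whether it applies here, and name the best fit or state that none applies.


Verdict: l'Hôpital's rule (0/0) — plug in 0: top and bottom both hit zero, so differentiate each and retry. Known elementary limits would finish this too — the rule just bypasses the case analysis.
- l'Hôpital's rule (0/0) — yes, a natural case for it.
- conjugate multiplication — multiplying by a conjugate would not remove any indeterminacy here.
- dominant-term comparison — no dominant-degree comparison decides it.


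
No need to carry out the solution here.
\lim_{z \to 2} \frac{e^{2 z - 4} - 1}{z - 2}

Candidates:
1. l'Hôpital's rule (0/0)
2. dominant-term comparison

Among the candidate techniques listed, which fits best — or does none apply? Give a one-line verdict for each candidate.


Technique: l'Hôpital's rule (0/0) — numerator and denominator both vanish at 2 — a genuine 0/0 form, which is exactly when l'Hôpital applies. One could equally expand both pieces locally and compare leading terms; the rule does that in one stroke.
- l'Hôpital's rule (0/0): yes, a natural case for it.
- dominant-term comparison — this is not a rational comparison of growth rates at infinity.


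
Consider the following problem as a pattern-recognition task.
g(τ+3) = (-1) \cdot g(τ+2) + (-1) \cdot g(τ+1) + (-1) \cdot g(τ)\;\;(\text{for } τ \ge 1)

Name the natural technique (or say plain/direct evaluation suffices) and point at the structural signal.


Best approach: the characteristic-root method — linear, homogeneous, constant coefficients: solutions of the form r^τ exist — find the roots of the characteristic polynomial.


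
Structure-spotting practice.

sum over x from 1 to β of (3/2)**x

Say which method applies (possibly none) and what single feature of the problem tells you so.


Technique: the geometric series formula — the ratio of consecutive terms is the constant 3/2, independent of the index — a geometric sum.


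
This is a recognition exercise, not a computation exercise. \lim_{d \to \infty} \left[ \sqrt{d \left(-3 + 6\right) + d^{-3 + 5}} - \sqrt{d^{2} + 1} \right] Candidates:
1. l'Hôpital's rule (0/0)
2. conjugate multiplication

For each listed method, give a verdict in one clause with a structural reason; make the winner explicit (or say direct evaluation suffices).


Best approach: conjugate multiplication — this difference gives up after one conjugate multiplication — the radical structure cancels against its conjugate.
- l'Hôpital's rule (0/0): the expression is a difference driving to ∞ − ∞, not a 0/0 quotient — there is no ratio for the rule to differentiate.
- conjugate multiplication: a fit — the right tool for this form.


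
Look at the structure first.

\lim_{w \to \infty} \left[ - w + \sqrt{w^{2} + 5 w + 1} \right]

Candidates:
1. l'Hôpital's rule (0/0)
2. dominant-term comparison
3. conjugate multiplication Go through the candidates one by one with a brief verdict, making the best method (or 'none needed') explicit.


Technique: conjugate multiplication — both pieces blow up but their difference is finite; the conjugate trick rationalizes \sqrt{w^{2} + 5 w + 1} - w.
- l'Hôpital's rule (0/0) — substitution produces ∞ − ∞ rather than a vanishing quotient; the rule needs a 0/0 ratio to act on.
- dominant-term comparison: this limit is not decided by comparing leading-term growth at infinity.
- conjugate multiplication — applies; the problem has the shape this method handles.


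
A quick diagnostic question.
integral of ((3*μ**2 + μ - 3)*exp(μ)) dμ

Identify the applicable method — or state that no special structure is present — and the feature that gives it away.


Diagnosis: integration by parts — the integrand splits as 3*μ**2 + μ - 3 times exp(μ) — repeatedly differentiating the polynomial part kills it, which is the parts ladder.


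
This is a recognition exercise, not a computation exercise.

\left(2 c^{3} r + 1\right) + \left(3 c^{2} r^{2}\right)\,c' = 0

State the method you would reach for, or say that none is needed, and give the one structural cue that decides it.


Technique: the exact-equation method — checking ∂/∂c of 2 c^{3} r + 1 against ∂/∂r of 3 c^{2} r^{2}: they match — the equation is exact as it stands.


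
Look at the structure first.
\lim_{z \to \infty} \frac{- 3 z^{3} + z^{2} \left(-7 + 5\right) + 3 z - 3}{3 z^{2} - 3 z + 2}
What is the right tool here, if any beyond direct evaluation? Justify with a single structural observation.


Verdict: dominant-term comparison — at large z only the top-degree terms survive; compare the leading terms and the limit falls out. Differentiating the expression as a single quotient would eventually settle it as well; matching dominant growth settles it immediately.


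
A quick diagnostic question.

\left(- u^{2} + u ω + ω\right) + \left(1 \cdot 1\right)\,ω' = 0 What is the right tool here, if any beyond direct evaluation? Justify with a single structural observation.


Technique: a linear integrating factor — the unknown enters only to the first power against a nonzero forcing term — the integrating-factor template applies directly.


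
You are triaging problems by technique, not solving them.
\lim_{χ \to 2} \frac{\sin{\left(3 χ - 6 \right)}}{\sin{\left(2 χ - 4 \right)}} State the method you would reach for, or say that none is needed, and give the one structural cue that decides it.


Technique: l'Hôpital's rule (0/0) — numerator and denominator both vanish at 2 — a genuine 0/0 form, which is exactly when l'Hôpital applies. Expanding numerator and denominator to first order gives the same value — the rule automates exactly that.


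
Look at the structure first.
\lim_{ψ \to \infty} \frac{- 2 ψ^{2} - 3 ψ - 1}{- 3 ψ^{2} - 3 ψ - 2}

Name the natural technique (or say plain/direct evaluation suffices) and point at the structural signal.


Verdict: dominant-term comparison — divide by the highest power of ψ present: lower-order terms vanish and the dominant ratio remains. As a single quotient, the ∞/∞ shape would yield to repeated differentiation as well — the growth comparison gets there in one look.


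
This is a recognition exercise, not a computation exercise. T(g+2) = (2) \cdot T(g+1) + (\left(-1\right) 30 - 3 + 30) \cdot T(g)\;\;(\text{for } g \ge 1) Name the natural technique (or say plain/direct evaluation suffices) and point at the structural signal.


Verdict: the characteristic-root method — fixed numeric weights on consecutive terms and no forcing term added: the root method in its home territory.


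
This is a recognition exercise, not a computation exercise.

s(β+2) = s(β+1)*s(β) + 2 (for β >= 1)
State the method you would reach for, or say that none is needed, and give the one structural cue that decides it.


Technique: no special technique — each new value is a nonlinear function of earlier ones — scaling arguments and superposition both fail.


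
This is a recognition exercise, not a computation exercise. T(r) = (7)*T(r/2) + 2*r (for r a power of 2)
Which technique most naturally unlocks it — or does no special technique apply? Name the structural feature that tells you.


Method: the master substitution — the index is divided (r/2), not shifted — substitute r = 2^m to straighten it into a shift recurrence.


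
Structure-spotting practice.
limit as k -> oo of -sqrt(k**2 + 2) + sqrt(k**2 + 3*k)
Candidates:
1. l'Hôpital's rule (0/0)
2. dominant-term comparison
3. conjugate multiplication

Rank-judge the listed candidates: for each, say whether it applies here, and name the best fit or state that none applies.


Technique: conjugate multiplication — two divergent pieces with a minus sign between them and a radical in the mix: rationalize sqrt(k**2 + 3*k) - sqrt(k**2 + 2) before any limit law applies.
- l'Hôpital's rule (0/0) — the expression is a difference driving to ∞ − ∞, not a 0/0 quotient — there is no ratio for the rule to differentiate.
- dominant-term comparison: no dominant power emerges to decide the limit by degree comparison.
- conjugate multiplication — applicable, and directly so.


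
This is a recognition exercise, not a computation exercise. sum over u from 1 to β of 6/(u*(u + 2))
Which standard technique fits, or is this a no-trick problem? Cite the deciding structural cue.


Technique: telescoping — integer-spaced poles in 6/(u*(u + 2)) are the telescoping signature in disguise.


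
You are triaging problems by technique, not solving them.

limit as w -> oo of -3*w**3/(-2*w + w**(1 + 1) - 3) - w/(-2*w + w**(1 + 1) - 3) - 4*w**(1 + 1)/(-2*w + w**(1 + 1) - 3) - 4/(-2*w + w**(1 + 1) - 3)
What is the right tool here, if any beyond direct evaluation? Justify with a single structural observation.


Best approach: dominant-term comparison — growth-rate triage: the leading powers of w decide the limit, everything else is noise. l'Hôpital's at-infinity variant applies to the expression viewed as a single quotient; the leading-term comparison is the direct route.
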